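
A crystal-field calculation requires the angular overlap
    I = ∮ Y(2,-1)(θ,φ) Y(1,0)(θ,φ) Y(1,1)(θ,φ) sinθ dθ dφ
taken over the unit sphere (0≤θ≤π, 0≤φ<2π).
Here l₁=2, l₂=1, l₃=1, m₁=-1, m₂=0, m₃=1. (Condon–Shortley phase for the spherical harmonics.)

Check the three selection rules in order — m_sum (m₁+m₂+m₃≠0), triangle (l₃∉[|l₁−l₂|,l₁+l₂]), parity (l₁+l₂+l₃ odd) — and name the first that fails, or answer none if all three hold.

none

azimuthal sum: -1 + 0 + 1 = 0  ✓
1 ≤ 1 ≤ 3 (triangle on l)  ✓
L = 2 + 1 + 1 = 4 (even)  ✓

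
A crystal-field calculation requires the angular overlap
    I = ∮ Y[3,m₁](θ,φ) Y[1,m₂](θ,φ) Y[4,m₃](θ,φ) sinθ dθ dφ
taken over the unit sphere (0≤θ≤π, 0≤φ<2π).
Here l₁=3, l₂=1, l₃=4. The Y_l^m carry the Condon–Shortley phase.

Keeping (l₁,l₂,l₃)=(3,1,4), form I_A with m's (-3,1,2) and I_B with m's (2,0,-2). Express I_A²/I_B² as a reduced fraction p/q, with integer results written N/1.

Shared (l₁,l₂,l₃)=(3,1,4): N and (l;000)² cancel in I_A²/I_B².
A: Δ = 0!·6!·2!/9! = 1/252; Racah Σ t=0..0: t=0:+1/1440 = 1/1440; ⇒ 3j(3 1 4; -3 1 2)² = 1/252, sgn +1
B: Δ = 0!·6!·2!/9! = 1/252; Racah Σ t=0..0: t=0:+1/120 = 1/120; ⇒ 3j(3 1 4; 2 0 -2)² = 1/21, sgn +1
I_A²/I_B² = (1/252)/(1/21) = 1/12

1/12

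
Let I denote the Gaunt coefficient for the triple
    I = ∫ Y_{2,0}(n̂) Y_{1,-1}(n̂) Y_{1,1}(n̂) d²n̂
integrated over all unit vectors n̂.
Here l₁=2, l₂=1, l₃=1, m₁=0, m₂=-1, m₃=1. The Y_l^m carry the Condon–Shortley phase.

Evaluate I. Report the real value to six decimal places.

0.126157

m-sum 0 ✓  L=4 even ✓  1≤1≤3 ✓
Π(2lᵢ+1) = 5×3×3 = 45
triangle coeff Δ(2,1,1) = 1/30
Σ_t [1,1]: t=1:−1/1 = -1/1
(3j)²=2/15 [(2 1 1; 0 0 0)], sign=+1
Σ_t [0,0]: t=0:+1/4 = 1/4
(3j)²=1/30 [(2 1 1; 0 -1 1)], sign=+1
⇒ 4πI² = 1/5
I = (+1)√(1/5/(4π)) = 0.12615663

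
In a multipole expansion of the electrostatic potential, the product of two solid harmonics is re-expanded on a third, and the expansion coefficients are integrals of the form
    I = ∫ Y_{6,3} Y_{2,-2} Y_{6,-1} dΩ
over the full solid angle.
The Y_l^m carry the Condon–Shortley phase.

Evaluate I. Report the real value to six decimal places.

m-sum 0 ✓  L=14 even ✓  4≤6≤8 ✓
Π(2lᵢ+1) = 13×5×13 = 845
triangle coeff Δ(6,2,6) = 1/90090
Σ_t [0,2]: t=0:+1/69120 t=1:−1/14400 t=2:+1/69120 = -7/172800
(3j)²=14/715 [(6 2 6; 0 0 0)], sign=-1
Σ_t [0,0]: t=0:+1/120960 = 1/120960
(3j)²=24/1001 [(6 2 6; 3 -2 -1)], sign=-1
⇒ 4πI² = 48/121
I = (+1)√(48/121/(4π)) = 0.17767364

0.177674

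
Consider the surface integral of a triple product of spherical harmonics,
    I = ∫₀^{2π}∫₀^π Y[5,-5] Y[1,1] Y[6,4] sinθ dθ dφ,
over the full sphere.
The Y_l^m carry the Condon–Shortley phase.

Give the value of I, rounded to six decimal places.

0.040859

m-sum 0 ✓  L=12 even ✓  4≤6≤6 ✓
Π(2lᵢ+1) = 11×3×13 = 429
triangle coeff Δ(5,1,6) = 1/858
Σ_t [0,0]: t=0:+1/14400 = 1/14400
(3j)²=6/143 [(5 1 6; 0 0 0)], sign=+1
Σ_t [0,0]: t=0:+1/7257600 = 1/7257600
(3j)²=1/858 [(5 1 6; -5 1 4)], sign=+1
⇒ 4πI² = 3/143
I = (+1)√(3/143/(4π)) = 0.04085899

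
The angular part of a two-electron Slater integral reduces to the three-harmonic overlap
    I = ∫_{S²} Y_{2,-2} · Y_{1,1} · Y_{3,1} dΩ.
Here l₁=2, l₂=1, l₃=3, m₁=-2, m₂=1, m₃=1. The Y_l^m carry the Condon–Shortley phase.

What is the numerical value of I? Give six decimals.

Checks pass: Σm=0; 6 even; l₃=3∈[1,3].
(2·2+1)(2·1+1)(2·3+1) = 105
Δ: 0! 4! 2! / 7! → 1/105
sum: t=0:+1/4 = 1/4
3j²(2 1 3; 0 0 0) = Δ·Π!·Σ² = 3/35  (sign -1)
sum: t=0:+1/48 = 1/48
3j²(2 1 3; -2 1 1) = Δ·Π!·Σ² = 1/105  (sign +1)
combine: 4πI² = 105·3/35·1/105 = 3/35
take √, sign -1: I = -0.08258890

-0.082589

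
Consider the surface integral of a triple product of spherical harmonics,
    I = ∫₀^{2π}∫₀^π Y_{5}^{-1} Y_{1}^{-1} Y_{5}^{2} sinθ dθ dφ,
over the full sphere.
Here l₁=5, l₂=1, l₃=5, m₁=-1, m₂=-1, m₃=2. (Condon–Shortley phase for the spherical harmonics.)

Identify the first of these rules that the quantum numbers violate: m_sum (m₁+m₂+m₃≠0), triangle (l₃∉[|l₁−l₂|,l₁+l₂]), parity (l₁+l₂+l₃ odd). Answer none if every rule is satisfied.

parity

azimuthal sum: -1 − 1 + 2 = 0  ✓
4 ≤ 5 ≤ 6 (triangle on l)  ✓
L = 5 + 1 + 5 = 11 (odd)  ✗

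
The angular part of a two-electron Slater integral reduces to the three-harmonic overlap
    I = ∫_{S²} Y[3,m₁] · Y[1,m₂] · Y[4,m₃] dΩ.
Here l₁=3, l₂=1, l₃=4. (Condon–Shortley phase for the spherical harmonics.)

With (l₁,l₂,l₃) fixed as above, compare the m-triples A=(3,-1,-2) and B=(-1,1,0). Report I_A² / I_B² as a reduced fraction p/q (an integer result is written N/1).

1/6

Shared (l₁,l₂,l₃)=(3,1,4): N and (l;000)² cancel in I_A²/I_B².
A: Δ = 0!·6!·2!/9! = 1/252; Racah Σ t=0..0: t=0:+1/1440 = 1/1440; ⇒ 3j(3 1 4; 3 -1 -2)² = 1/252, sgn +1
B: Δ = 0!·6!·2!/9! = 1/252; Racah Σ t=0..0: t=0:+1/96 = 1/96; ⇒ 3j(3 1 4; -1 1 0)² = 1/42, sgn +1
I_A²/I_B² = (1/252)/(1/42) = 1/6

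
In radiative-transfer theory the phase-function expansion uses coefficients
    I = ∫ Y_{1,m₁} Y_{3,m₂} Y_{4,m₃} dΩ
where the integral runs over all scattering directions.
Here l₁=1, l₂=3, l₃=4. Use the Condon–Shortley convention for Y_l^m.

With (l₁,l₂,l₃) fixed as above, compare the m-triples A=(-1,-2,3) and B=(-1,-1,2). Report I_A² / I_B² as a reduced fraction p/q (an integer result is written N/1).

Same 1,3,4: normalisation and zero-m 3j drop out of the ratio.
A: Δ: 0! 2! 6! / 9! → 1/252; sum: t=0:+1/240 = 1/240; 3j²(1 3 4; -1 -2 3) = Δ·Π!·Σ² = 1/12  (sign -1)
B: Δ: 0! 2! 6! / 9! → 1/252; sum: t=0:+1/96 = 1/96; 3j²(1 3 4; -1 -1 2) = Δ·Π!·Σ² = 5/84  (sign +1)
I_A²/I_B² = (1/12)/(5/84) = 7/5

7/5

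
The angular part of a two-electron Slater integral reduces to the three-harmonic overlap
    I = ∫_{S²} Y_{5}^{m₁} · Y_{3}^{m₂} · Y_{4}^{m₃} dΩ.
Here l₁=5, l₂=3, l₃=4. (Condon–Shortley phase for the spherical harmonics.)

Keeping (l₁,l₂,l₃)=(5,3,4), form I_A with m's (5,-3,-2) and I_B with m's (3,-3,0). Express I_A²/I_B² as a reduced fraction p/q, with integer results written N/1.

Shared (l₁,l₂,l₃)=(5,3,4): N and (l;000)² cancel in I_A²/I_B².
A: Δ = 4!·6!·2!/13! = 1/180180; Racah Σ t=0..0: t=0:+1/34560 = 1/34560; ⇒ 3j(5 3 4; 5 -3 -2)² = 5/286, sgn +1
B: Δ = 4!·6!·2!/13! = 1/180180; Racah Σ t=0..0: t=0:+1/2304 = 1/2304; ⇒ 3j(5 3 4; 3 -3 0)² = 5/143, sgn +1
I_A²/I_B² = (5/286)/(5/143) = 1/2

1/2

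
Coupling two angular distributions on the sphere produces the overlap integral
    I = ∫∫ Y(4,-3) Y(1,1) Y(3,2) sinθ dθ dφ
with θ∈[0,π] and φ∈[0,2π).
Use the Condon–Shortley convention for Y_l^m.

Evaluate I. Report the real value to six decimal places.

Rules hold: Σm=0, L=8 even, 3≤3≤5.
N = 9·3·7 = 189
Δ = 2!·6!·0!/9! = 1/252
Racah Σ t=1..1: t=1:−1/36 = -1/36
⇒ 3j(4 1 3; 0 0 0)² = 4/63, sgn +1
Racah Σ t=2..2: t=2:+1/240 = 1/240
⇒ 3j(4 1 3; -3 1 2)² = 1/12, sgn -1
4πI² = N·(3j₀)²·(3jₘ)² = 1/1
I = -1·√(1/4π) = -0.28209479

-0.282095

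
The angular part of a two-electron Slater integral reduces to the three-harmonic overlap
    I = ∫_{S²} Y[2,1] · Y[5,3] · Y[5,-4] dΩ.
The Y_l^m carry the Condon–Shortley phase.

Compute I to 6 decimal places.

m-sum 0 ✓  L=12 even ✓  3≤5≤7 ✓
Π(2lᵢ+1) = 5×11×11 = 605
triangle coeff Δ(2,5,5) = 1/38610
Σ_t [0,2]: t=0:+1/2880 t=1:−1/576 t=2:+1/2880 = -1/960
(3j)²=10/429 [(2 5 5; 0 0 0)], sign=+1
Σ_t [0,1]: t=0:+1/80640 t=1:−1/10080 = -1/11520
(3j)²=49/1430 [(2 5 5; 1 3 -4)], sign=+1
⇒ 4πI² = 245/507
I = (+1)√(245/507/(4π)) = 0.19609844

0.196098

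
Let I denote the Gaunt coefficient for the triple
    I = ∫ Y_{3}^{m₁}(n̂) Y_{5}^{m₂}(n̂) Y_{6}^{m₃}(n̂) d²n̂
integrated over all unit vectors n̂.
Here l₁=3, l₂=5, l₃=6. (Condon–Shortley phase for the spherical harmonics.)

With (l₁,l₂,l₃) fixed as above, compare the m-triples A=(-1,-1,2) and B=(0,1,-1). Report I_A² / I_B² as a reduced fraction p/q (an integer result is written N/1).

l's match ⇒ only the (l;m) 3-j factors differ between A and B.
A: triangle coeff Δ(3,5,6) = 1/675675; Σ_t [0,2]: t=0:+1/27648 t=1:−1/4320 t=2:+1/11520 = -1/9216; (3j)²=2/143 [(3 5 6; -1 -1 2)], sign=-1
B: triangle coeff Δ(3,5,6) = 1/675675; Σ_t [0,2]: t=0:+1/17280 t=1:−1/2880 t=2:+1/6912 = -1/6912; (3j)²=5/429 [(3 5 6; 0 1 -1)], sign=+1
I_A²/I_B² = (2/143)/(5/429) = 6/5

6/5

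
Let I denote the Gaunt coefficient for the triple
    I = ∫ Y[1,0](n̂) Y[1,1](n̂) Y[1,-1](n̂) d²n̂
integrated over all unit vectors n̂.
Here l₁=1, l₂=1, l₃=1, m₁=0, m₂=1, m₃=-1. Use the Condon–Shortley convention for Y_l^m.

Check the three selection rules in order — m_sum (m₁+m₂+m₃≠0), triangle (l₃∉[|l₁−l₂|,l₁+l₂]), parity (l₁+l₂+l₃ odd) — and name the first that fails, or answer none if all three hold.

parity

m₁+m₂+m₃ = 0 + 1 − 1 = 0  ✓
triangle: |1−1|=0 ≤ l₃=1 ≤ 1+1=2  ✓
parity: l₁+l₂+l₃ = 3 is odd  ✗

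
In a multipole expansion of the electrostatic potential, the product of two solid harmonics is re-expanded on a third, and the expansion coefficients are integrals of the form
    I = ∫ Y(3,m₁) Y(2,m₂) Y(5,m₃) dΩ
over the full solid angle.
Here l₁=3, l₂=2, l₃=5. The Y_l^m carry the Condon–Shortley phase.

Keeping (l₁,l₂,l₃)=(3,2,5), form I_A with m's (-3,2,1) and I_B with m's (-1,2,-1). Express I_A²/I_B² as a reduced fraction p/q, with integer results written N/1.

Same 3,2,5: normalisation and zero-m 3j drop out of the ratio.
A: Δ: 0! 6! 4! / 11! → 1/2310; sum: t=0:+1/17280 = 1/17280; 3j²(3 2 5; -3 2 1) = Δ·Π!·Σ² = 1/2310  (sign +1)
B: Δ: 0! 6! 4! / 11! → 1/2310; sum: t=0:+1/1152 = 1/1152; 3j²(3 2 5; -1 2 -1) = Δ·Π!·Σ² = 1/154  (sign +1)
I_A²/I_B² = (1/2310)/(1/154) = 1/15

1/15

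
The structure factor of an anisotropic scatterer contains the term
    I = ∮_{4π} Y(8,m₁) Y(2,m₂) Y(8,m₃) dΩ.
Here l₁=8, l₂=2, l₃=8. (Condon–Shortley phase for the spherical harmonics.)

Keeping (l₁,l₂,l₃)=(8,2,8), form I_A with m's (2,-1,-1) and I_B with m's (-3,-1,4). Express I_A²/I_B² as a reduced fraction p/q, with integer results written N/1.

3/14

Shared (l₁,l₂,l₃)=(8,2,8): N and (l;000)² cancel in I_A²/I_B².
A: Δ = 2!·14!·2!/19! = 1/348840; Racah Σ t=0..1: t=0:+1/58060800 t=1:−1/87091200 = 1/174182400; ⇒ 3j(8 2 8; 2 -1 -1)² = 7/2584, sgn -1
B: Δ = 2!·14!·2!/19! = 1/348840; Racah Σ t=0..1: t=0:+1/479001600 t=1:−1/174182400 = -1/273715200; ⇒ 3j(8 2 8; -3 -1 4)² = 49/3876, sgn -1
I_A²/I_B² = (7/2584)/(49/3876) = 3/14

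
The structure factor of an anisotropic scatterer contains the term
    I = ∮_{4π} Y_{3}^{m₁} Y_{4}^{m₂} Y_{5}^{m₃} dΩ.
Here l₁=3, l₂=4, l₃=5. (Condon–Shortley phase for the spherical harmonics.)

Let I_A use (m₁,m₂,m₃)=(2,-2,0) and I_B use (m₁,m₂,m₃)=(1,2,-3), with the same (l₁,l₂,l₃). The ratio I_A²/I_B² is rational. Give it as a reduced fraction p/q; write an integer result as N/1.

800/567

Shared (l₁,l₂,l₃)=(3,4,5): N and (l;000)² cancel in I_A²/I_B².
A: Δ = 2!·4!·6!/13! = 1/180180; Racah Σ t=0..1: t=0:+1/576 t=1:−1/2880 = 1/720; ⇒ 3j(3 4 5; 2 -2 0)² = 80/3003, sgn -1
B: Δ = 2!·4!·6!/13! = 1/180180; Racah Σ t=0..2: t=0:+1/5760 t=1:−1/720 t=2:+1/2304 = -1/1280; ⇒ 3j(3 4 5; 1 2 -3)² = 27/1430, sgn -1
I_A²/I_B² = (80/3003)/(27/1430) = 800/567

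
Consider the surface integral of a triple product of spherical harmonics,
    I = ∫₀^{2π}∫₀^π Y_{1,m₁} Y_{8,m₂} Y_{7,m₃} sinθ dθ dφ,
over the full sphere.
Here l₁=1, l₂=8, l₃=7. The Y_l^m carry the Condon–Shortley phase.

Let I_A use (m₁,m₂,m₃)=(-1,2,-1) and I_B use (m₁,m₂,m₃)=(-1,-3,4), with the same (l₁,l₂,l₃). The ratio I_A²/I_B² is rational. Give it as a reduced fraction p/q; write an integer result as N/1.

Shared (l₁,l₂,l₃)=(1,8,7): N and (l;000)² cancel in I_A²/I_B².
A: Δ = 2!·0!·14!/17! = 1/2040; Racah Σ t=2..2: t=2:+1/58060800 = 1/58060800; ⇒ 3j(1 8 7; -1 2 -1)² = 3/136, sgn +1
B: Δ = 2!·0!·14!/17! = 1/2040; Racah Σ t=2..2: t=2:+1/479001600 = 1/479001600; ⇒ 3j(1 8 7; -1 -3 4)² = 1/204, sgn -1
I_A²/I_B² = (3/136)/(1/204) = 9/2

9/2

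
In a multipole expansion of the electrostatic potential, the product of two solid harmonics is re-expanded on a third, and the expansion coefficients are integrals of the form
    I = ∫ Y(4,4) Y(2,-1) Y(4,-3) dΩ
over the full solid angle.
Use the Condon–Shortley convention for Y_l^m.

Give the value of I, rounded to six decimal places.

0.198645

Checks pass: Σm=0; 10 even; l₃=4∈[2,6].
(2·4+1)(2·2+1)(2·4+1) = 405
Δ: 2! 6! 2! / 11! → 1/13860
sum: t=0:+1/192 t=1:−1/36 t=2:+1/192 = -5/288
3j²(4 2 4; 0 0 0) = Δ·Π!·Σ² = 20/693  (sign -1)
sum: t=0:+1/1440 = 1/1440
3j²(4 2 4; 4 -1 -3) = Δ·Π!·Σ² = 7/165  (sign -1)
combine: 4πI² = 405·20/693·7/165 = 60/121
take √, sign +1: I = 0.19864517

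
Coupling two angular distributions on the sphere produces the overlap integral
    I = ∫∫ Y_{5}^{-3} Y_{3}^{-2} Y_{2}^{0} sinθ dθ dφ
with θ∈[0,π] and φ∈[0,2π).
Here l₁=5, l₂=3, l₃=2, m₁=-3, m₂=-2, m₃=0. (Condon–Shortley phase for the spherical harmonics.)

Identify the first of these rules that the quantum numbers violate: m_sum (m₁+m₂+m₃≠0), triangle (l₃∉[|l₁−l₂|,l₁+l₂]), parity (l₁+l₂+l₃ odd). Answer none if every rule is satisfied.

m_sum

azimuthal sum: -3 − 2 + 0 = -5  ✗
2 ≤ 2 ≤ 8 (triangle on l)
L = 5 + 3 + 2 = 10 (even)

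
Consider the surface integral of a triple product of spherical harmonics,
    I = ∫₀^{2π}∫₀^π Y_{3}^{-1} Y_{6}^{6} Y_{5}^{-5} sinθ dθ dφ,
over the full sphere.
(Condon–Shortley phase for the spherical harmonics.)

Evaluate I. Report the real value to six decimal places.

m-sum 0 ✓  L=14 even ✓  3≤5≤9 ✓
Π(2lᵢ+1) = 7×13×11 = 1001
triangle coeff Δ(3,6,5) = 1/675675
Σ_t [1,3]: t=1:−1/8640 t=2:+1/2304 t=3:−1/8640 = 7/34560
(3j)²=7/429 [(3 6 5; 0 0 0)], sign=-1
Σ_t [4,4]: t=4:+1/1935360 = 1/1935360
(3j)²=3/91 [(3 6 5; -1 6 -5)], sign=+1
⇒ 4πI² = 7/13
I = (-1)√(7/13/(4π)) = -0.20700098

-0.207001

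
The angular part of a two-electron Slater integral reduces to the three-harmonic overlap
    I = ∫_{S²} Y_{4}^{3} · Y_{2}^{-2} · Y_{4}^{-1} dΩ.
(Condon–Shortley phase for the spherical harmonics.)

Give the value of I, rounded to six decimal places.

Rules hold: Σm=0, L=10 even, 2≤4≤6.
N = 9·5·9 = 405
Δ = 2!·6!·2!/11! = 1/13860
Racah Σ t=0..2: t=0:+1/192 t=1:−1/36 t=2:+1/192 = -5/288
⇒ 3j(4 2 4; 0 0 0)² = 20/693, sgn -1
Racah Σ t=0..0: t=0:+1/480 = 1/480
⇒ 3j(4 2 4; 3 -2 -1)² = 3/110, sgn -1
4πI² = N·(3j₀)²·(3jₘ)² = 270/847
I = +1·√(0.318772/4π) = 0.15927046

0.159270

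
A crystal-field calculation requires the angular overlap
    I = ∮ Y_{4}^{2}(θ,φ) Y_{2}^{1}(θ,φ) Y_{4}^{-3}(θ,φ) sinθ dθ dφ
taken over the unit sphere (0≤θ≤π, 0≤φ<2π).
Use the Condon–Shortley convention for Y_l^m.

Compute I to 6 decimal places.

Checks pass: Σm=0; 10 even; l₃=4∈[2,6].
(2·4+1)(2·2+1)(2·4+1) = 405
Δ: 2! 6! 2! / 11! → 1/13860
sum: t=0:+1/192 t=1:−1/36 t=2:+1/192 = -5/288
3j²(4 2 4; 0 0 0) = Δ·Π!·Σ² = 20/693  (sign -1)
sum: t=1:−1/240 t=2:+1/1440 = -1/288
3j²(4 2 4; 2 1 -3) = Δ·Π!·Σ² = 5/132  (sign +1)
combine: 4πI² = 405·20/693·5/132 = 375/847
take √, sign -1: I = -0.18770204

-0.187702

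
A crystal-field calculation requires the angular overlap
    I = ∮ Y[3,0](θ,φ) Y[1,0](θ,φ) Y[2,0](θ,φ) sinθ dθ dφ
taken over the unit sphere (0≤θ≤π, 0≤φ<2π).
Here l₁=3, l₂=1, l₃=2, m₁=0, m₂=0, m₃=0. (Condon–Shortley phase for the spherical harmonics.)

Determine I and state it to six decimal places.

Rules hold: Σm=0, L=6 even, 2≤2≤4.
N = 7·3·5 = 105
Δ = 2!·4!·0!/7! = 1/105
Racah Σ t=1..1: t=1:−1/4 = -1/4
⇒ 3j(3 1 2; 0 0 0)² = 3/35, sgn -1
(m-triple is (0,0,0) — same symbol as above.)
4πI² = N·(3j₀)²·(3jₘ)² = 27/35
I = +1·√(0.771429/4π) = 0.24776670

0.247767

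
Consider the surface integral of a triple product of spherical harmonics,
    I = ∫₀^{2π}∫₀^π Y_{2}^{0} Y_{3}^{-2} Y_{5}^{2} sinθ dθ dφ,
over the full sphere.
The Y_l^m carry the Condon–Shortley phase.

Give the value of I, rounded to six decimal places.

0.190188

Rules hold: Σm=0, L=10 even, 1≤5≤5.
N = 5·7·11 = 385
Δ = 0!·4!·6!/11! = 1/2310
Racah Σ t=0..0: t=0:+1/144 = 1/144
⇒ 3j(2 3 5; 0 0 0)² = 10/231, sgn -1
Racah Σ t=0..0: t=0:+1/480 = 1/480
⇒ 3j(2 3 5; 0 -2 2)² = 3/110, sgn -1
4πI² = N·(3j₀)²·(3jₘ)² = 5/11
I = +1·√(0.454545/4π) = 0.19018827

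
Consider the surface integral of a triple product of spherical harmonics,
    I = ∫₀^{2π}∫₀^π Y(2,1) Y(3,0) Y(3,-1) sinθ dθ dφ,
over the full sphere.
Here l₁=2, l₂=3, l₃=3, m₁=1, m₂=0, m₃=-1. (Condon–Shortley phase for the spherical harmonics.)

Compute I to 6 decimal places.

-0.059471

Rules hold: Σm=0, L=8 even, 1≤3≤5.
N = 5·7·7 = 245
Δ = 2!·2!·4!/9! = 1/3780
Racah Σ t=0..2: t=0:+1/24 t=1:−1/4 t=2:+1/24 = -1/6
⇒ 3j(2 3 3; 0 0 0)² = 4/105, sgn +1
Racah Σ t=0..1: t=0:+1/12 t=1:−1/8 = -1/24
⇒ 3j(2 3 3; 1 0 -1)² = 1/210, sgn -1
4πI² = N·(3j₀)²·(3jₘ)² = 2/45
I = -1·√(0.0444444/4π) = -0.05947080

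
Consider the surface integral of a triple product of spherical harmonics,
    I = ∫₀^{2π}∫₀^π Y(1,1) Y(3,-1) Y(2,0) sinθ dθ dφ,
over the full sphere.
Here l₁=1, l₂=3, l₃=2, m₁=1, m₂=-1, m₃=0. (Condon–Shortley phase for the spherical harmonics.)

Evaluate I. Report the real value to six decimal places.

Rules hold: Σm=0, L=6 even, 2≤2≤4.
N = 3·7·5 = 105
Δ = 2!·0!·4!/7! = 1/105
Racah Σ t=1..1: t=1:−1/4 = -1/4
⇒ 3j(1 3 2; 0 0 0)² = 3/35, sgn -1
Racah Σ t=0..0: t=0:+1/8 = 1/8
⇒ 3j(1 3 2; 1 -1 0)² = 2/35, sgn +1
4πI² = N·(3j₀)²·(3jₘ)² = 18/35
I = -1·√(0.514286/4π) = -0.20230066

-0.202301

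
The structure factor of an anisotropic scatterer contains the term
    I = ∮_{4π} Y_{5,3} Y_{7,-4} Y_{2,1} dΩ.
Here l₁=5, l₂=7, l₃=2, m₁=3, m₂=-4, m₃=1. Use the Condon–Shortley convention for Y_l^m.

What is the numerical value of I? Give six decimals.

Checks pass: Σm=0; 14 even; l₃=2∈[2,12].
(2·5+1)(2·7+1)(2·2+1) = 825
Δ: 10! 0! 4! / 15! → 1/15015
sum: t=5:−1/57600 = -1/57600
3j²(5 7 2; 0 0 0) = Δ·Π!·Σ² = 21/715  (sign -1)
sum: t=2:+1/483840 = 1/483840
3j²(5 7 2; 3 -4 1) = Δ·Π!·Σ² = 3/91  (sign -1)
combine: 4πI² = 825·21/715·3/91 = 135/169
take √, sign +1: I = 0.25212656

0.252127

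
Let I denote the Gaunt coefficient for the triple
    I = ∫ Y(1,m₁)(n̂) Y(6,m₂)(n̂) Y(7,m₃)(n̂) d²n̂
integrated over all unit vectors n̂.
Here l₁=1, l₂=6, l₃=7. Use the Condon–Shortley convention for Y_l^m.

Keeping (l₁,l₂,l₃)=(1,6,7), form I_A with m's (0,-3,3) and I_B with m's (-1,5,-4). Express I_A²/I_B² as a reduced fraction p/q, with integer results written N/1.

Shared (l₁,l₂,l₃)=(1,6,7): N and (l;000)² cancel in I_A²/I_B².
A: Δ = 0!·2!·12!/15! = 1/1365; Racah Σ t=0..0: t=0:+1/2177280 = 1/2177280; ⇒ 3j(1 6 7; 0 -3 3)² = 8/273, sgn +1
B: Δ = 0!·2!·12!/15! = 1/1365; Racah Σ t=0..0: t=0:+1/79833600 = 1/79833600; ⇒ 3j(1 6 7; -1 5 -4)² = 1/455, sgn -1
I_A²/I_B² = (8/273)/(1/455) = 40/3

40/3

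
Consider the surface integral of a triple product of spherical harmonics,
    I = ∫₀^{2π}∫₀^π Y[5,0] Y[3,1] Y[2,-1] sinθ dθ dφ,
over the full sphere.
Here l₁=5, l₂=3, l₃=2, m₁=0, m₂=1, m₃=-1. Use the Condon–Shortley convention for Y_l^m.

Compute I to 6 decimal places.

Rules hold: Σm=0, L=10 even, 2≤2≤8.
N = 11·7·5 = 385
Δ = 6!·4!·0!/11! = 1/2310
Racah Σ t=3..3: t=3:−1/144 = -1/144
⇒ 3j(5 3 2; 0 0 0)² = 10/231, sgn -1
Racah Σ t=4..4: t=4:+1/288 = 1/288
⇒ 3j(5 3 2; 0 1 -1)² = 5/231, sgn -1
4πI² = N·(3j₀)²·(3jₘ)² = 250/693
I = +1·√(0.36075/4π) = 0.16943318

0.169433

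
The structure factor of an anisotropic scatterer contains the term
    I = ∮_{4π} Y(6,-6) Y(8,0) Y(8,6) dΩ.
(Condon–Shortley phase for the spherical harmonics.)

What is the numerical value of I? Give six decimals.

Checks pass: Σm=0; 22 even; l₃=8∈[2,14].
(2·6+1)(2·8+1)(2·8+1) = 3757
Δ: 6! 6! 10! / 23! → 1/13742520792
sum: t=0:+1/41803776000 t=1:−1/435456000 t=2:+1/39813120 t=3:−1/18662400 t=4:+1/39813120 t=5:−1/435456000 t=6:+1/41803776000 = -11/1393459200
3j²(6 8 8; 0 0 0) = Δ·Π!·Σ² = 600/96577  (sign -1)
sum: t=6:+1/41803776000 = 1/41803776000
3j²(6 8 8; -6 0 6) = Δ·Π!·Σ² = 42/7429  (sign +1)
combine: 4πI² = 3757·600/96577·42/7429 = 25200/190969
take √, sign -1: I = -0.10247405

-0.102474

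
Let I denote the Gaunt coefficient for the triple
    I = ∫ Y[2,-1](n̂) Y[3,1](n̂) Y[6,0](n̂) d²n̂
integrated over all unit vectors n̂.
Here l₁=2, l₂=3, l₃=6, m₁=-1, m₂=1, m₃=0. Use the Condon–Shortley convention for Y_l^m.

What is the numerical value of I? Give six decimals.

0.000000

l₃=6 ∉ [1,5] — triangle fails ⇒ I = 0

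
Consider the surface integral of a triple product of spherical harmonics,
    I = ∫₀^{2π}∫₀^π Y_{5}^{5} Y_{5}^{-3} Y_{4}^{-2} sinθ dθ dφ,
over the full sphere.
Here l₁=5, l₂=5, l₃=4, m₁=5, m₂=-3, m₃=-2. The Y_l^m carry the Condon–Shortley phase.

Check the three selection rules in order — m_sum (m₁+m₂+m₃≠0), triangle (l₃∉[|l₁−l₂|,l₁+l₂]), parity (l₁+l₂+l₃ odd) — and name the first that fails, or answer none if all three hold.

none

Σmᵢ = 0  ✓
l₃∈[|l₁−l₂|,l₁+l₂]=[0,10], have l₃=4  ✓
Σlᵢ = 14 ⇒ even  ✓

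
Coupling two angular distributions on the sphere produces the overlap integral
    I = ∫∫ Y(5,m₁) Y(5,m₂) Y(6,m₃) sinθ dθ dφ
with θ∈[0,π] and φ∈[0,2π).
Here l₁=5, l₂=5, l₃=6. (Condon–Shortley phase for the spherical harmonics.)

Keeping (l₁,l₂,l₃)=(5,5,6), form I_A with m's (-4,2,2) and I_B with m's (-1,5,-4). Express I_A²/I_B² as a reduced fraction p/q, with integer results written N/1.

Same 5,5,6: normalisation and zero-m 3j drop out of the ratio.
A: Δ: 4! 6! 6! / 17! → 1/28588560; sum: t=3:−1/207360 t=4:+1/103680 = 1/207360; 3j²(5 5 6; -4 2 2) = Δ·Π!·Σ² = 21/2431  (sign +1)
B: Δ: 4! 6! 6! / 17! → 1/28588560; sum: t=4:+1/829440 = 1/829440; 3j²(5 5 6; -1 5 -4) = Δ·Π!·Σ² = 225/9724  (sign +1)
I_A²/I_B² = (21/2431)/(225/9724) = 28/75

28/75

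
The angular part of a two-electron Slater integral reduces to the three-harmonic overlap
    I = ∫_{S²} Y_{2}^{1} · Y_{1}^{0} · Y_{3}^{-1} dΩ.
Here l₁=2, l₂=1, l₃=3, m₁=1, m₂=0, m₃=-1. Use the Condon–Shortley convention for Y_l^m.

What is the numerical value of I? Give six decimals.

-0.233597

Checks pass: Σm=0; 6 even; l₃=3∈[1,3].
(2·2+1)(2·1+1)(2·3+1) = 105
Δ: 0! 4! 2! / 7! → 1/105
sum: t=0:+1/4 = 1/4
3j²(2 1 3; 0 0 0) = Δ·Π!·Σ² = 3/35  (sign -1)
sum: t=0:+1/6 = 1/6
3j²(2 1 3; 1 0 -1) = Δ·Π!·Σ² = 8/105  (sign +1)
combine: 4πI² = 105·3/35·8/105 = 24/35
take √, sign -1: I = -0.23359668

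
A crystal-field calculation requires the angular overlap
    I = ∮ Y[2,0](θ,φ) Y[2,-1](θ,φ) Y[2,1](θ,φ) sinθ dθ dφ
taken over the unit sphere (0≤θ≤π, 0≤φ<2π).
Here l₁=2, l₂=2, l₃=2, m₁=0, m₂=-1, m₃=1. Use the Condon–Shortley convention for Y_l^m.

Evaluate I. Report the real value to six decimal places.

Rules hold: Σm=0, L=6 even, 0≤2≤4.
N = 5·5·5 = 125
Δ = 2!·2!·2!/7! = 1/630
Racah Σ t=0..2: t=0:+1/8 t=1:−1/1 t=2:+1/8 = -3/4
⇒ 3j(2 2 2; 0 0 0)² = 2/35, sgn -1
Racah Σ t=0..1: t=0:+1/4 t=1:−1/2 = -1/4
⇒ 3j(2 2 2; 0 -1 1)² = 1/70, sgn +1
4πI² = N·(3j₀)²·(3jₘ)² = 5/49
I = -1·√(0.102041/4π) = -0.09011188

-0.090112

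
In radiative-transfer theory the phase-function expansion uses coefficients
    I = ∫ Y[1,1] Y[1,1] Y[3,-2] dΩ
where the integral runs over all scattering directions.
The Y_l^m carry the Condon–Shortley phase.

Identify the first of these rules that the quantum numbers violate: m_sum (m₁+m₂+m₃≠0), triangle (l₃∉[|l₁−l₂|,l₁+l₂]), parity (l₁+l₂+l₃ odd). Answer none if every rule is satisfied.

Σmᵢ = 0  ✓
l₃∈[|l₁−l₂|,l₁+l₂]=[0,2], have l₃=3  ✗
Σlᵢ = 5 ⇒ odd

triangle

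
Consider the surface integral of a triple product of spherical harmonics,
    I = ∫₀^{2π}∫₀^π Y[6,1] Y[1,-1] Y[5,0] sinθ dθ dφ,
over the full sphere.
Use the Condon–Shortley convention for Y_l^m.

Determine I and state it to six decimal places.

m-sum 0 ✓  L=12 even ✓  5≤5≤7 ✓
Π(2lᵢ+1) = 13×3×11 = 429
triangle coeff Δ(6,1,5) = 1/858
Σ_t [1,1]: t=1:−1/14400 = -1/14400
(3j)²=6/143 [(6 1 5; 0 0 0)], sign=+1
Σ_t [0,0]: t=0:+1/28800 = 1/28800
(3j)²=7/286 [(6 1 5; 1 -1 0)], sign=-1
⇒ 4πI² = 63/143
I = (-1)√(63/143/(4π)) = -0.18723944

-0.187239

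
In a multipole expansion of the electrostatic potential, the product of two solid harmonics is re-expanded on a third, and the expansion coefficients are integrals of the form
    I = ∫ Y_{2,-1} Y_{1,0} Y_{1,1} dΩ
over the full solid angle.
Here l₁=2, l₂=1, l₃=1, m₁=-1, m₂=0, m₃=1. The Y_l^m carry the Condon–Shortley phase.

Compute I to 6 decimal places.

Rules hold: Σm=0, L=4 even, 1≤1≤3.
N = 5·3·3 = 45
Δ = 2!·2!·0!/5! = 1/30
Racah Σ t=1..1: t=1:−1/1 = -1/1
⇒ 3j(2 1 1; 0 0 0)² = 2/15, sgn +1
Racah Σ t=1..1: t=1:−1/2 = -1/2
⇒ 3j(2 1 1; -1 0 1)² = 1/10, sgn -1
4πI² = N·(3j₀)²·(3jₘ)² = 3/5
I = -1·√(0.6/4π) = -0.21850969

-0.218510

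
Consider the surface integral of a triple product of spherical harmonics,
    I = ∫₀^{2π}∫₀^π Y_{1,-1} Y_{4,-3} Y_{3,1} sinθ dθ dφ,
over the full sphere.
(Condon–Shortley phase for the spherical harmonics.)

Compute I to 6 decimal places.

0.000000

Σmᵢ = -3 ≠ 0, so the φ-integral vanishes; I = 0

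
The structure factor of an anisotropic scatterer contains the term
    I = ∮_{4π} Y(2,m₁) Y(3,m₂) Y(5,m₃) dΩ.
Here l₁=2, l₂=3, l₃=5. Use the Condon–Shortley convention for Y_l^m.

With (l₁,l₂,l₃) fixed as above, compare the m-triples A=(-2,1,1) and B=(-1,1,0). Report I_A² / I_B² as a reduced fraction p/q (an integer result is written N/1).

3/10

l's match ⇒ only the (l;m) 3-j factors differ between A and B.
A: triangle coeff Δ(2,3,5) = 1/2310; Σ_t [0,0]: t=0:+1/1152 = 1/1152; (3j)²=1/154 [(2 3 5; -2 1 1)], sign=+1
B: triangle coeff Δ(2,3,5) = 1/2310; Σ_t [0,0]: t=0:+1/288 = 1/288; (3j)²=5/231 [(2 3 5; -1 1 0)], sign=-1
I_A²/I_B² = (1/154)/(5/231) = 3/10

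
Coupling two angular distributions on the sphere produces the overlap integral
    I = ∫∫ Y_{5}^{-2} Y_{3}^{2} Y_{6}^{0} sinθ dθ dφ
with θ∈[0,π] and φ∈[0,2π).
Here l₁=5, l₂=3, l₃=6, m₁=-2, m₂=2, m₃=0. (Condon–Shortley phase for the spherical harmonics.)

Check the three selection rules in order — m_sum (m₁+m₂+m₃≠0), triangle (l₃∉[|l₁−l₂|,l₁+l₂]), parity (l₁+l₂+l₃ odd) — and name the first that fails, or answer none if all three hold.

none

Σmᵢ = 0  ✓
l₃∈[|l₁−l₂|,l₁+l₂]=[2,8], have l₃=6  ✓
Σlᵢ = 14 ⇒ even  ✓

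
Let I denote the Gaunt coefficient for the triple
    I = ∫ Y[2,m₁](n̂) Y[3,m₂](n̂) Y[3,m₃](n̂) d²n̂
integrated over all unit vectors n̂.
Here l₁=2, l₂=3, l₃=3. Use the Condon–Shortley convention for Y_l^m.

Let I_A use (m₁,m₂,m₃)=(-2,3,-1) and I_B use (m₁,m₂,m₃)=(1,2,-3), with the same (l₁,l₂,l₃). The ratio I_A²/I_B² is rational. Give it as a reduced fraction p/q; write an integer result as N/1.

2/5

Same 2,3,3: normalisation and zero-m 3j drop out of the ratio.
A: Δ: 2! 2! 4! / 9! → 1/3780; sum: t=2:+1/96 = 1/96; 3j²(2 3 3; -2 3 -1) = Δ·Π!·Σ² = 1/42  (sign +1)
B: Δ: 2! 2! 4! / 9! → 1/3780; sum: t=1:−1/48 = -1/48; 3j²(2 3 3; 1 2 -3) = Δ·Π!·Σ² = 5/84  (sign -1)
I_A²/I_B² = (1/42)/(5/84) = 2/5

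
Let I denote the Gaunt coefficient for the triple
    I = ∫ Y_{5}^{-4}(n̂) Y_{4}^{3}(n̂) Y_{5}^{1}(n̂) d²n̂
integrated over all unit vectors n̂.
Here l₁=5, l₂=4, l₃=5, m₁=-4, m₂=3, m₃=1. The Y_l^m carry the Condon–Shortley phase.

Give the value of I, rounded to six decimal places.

Rules hold: Σm=0, L=14 even, 1≤5≤9.
N = 11·9·11 = 1089
Δ = 4!·6!·4!/15! = 1/3153150
Racah Σ t=0..4: t=0:+1/69120 t=1:−1/1728 t=2:+1/576 t=3:−1/1728 t=4:+1/69120 = 7/11520
⇒ 3j(5 4 5; 0 0 0)² = 2/143, sgn -1
Racah Σ t=3..4: t=3:−1/103680 t=4:+1/17280 = 1/20736
⇒ 3j(5 4 5; -4 3 1)² = 10/429, sgn +1
4πI² = N·(3j₀)²·(3jₘ)² = 60/169
I = -1·√(0.35503/4π) = -0.16808437

-0.168084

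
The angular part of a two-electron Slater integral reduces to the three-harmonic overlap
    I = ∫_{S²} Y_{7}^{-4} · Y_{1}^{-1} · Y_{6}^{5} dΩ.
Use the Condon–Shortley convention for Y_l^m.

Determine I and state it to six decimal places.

Rules hold: Σm=0, L=14 even, 6≤6≤8.
N = 15·3·13 = 585
Δ = 2!·12!·0!/15! = 1/1365
Racah Σ t=1..1: t=1:−1/518400 = -1/518400
⇒ 3j(7 1 6; 0 0 0)² = 7/195, sgn -1
Racah Σ t=0..0: t=0:+1/79833600 = 1/79833600
⇒ 3j(7 1 6; -4 -1 5)² = 1/455, sgn -1
4πI² = N·(3j₀)²·(3jₘ)² = 3/65
I = +1·√(0.0461538/4π) = 0.06060368

0.060604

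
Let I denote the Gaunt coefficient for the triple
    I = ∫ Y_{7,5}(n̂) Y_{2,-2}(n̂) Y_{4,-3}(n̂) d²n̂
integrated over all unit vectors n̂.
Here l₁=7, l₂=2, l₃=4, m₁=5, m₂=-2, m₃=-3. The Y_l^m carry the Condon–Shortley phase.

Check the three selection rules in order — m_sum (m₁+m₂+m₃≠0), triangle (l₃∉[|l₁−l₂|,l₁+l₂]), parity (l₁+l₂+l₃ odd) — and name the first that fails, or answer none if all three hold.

triangle

azimuthal sum: 5 − 2 − 3 = 0  ✓
5 ≤ 4 ≤ 9 (triangle on l)  ✗
L = 7 + 2 + 4 = 13 (odd)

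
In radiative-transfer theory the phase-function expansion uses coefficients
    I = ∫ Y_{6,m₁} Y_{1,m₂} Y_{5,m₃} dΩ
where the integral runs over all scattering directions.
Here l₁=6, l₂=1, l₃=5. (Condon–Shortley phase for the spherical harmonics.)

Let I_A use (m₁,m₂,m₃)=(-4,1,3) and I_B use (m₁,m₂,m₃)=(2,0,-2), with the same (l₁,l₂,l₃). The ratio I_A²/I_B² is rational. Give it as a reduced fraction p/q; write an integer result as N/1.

Shared (l₁,l₂,l₃)=(6,1,5): N and (l;000)² cancel in I_A²/I_B².
A: Δ = 2!·10!·0!/13! = 1/858; Racah Σ t=2..2: t=2:+1/161280 = 1/161280; ⇒ 3j(6 1 5; -4 1 3)² = 15/286, sgn +1
B: Δ = 2!·10!·0!/13! = 1/858; Racah Σ t=1..1: t=1:−1/30240 = -1/30240; ⇒ 3j(6 1 5; 2 0 -2)² = 16/429, sgn +1
I_A²/I_B² = (15/286)/(16/429) = 45/32

45/32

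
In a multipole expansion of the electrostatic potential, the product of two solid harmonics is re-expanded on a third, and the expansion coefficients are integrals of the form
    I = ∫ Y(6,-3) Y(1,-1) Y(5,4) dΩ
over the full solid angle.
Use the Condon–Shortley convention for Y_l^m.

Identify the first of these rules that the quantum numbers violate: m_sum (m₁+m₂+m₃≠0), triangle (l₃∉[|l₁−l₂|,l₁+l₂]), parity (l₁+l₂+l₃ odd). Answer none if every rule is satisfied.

none

azimuthal sum: -3 − 1 + 4 = 0  ✓
5 ≤ 5 ≤ 7 (triangle on l)  ✓
L = 6 + 1 + 5 = 12 (even)  ✓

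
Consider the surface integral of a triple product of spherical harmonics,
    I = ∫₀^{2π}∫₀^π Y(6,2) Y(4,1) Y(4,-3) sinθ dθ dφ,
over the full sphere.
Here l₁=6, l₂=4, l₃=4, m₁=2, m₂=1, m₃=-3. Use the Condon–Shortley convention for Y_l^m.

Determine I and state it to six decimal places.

m-sum 0 ✓  L=14 even ✓  2≤4≤10 ✓
Π(2lᵢ+1) = 13×9×9 = 1053
triangle coeff Δ(6,4,4) = 1/1261260
Σ_t [2,4]: t=2:+1/4608 t=3:−1/1296 t=4:+1/4608 = -7/20736
(3j)²=20/1287 [(6 4 4; 0 0 0)], sign=-1
Σ_t [3,4]: t=3:−1/8640 t=4:+1/34560 = -1/11520
(3j)²=3/143 [(6 4 4; 2 1 -3)], sign=+1
⇒ 4πI² = 540/1573
I = (-1)√(540/1573/(4π)) = -0.16528277

-0.165283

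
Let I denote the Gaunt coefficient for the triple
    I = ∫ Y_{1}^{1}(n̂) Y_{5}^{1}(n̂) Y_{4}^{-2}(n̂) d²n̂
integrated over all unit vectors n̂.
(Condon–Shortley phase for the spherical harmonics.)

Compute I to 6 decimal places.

Rules hold: Σm=0, L=10 even, 4≤4≤6.
N = 3·11·9 = 297
Δ = 2!·0!·8!/11! = 1/495
Racah Σ t=1..1: t=1:−1/576 = -1/576
⇒ 3j(1 5 4; 0 0 0)² = 5/99, sgn -1
Racah Σ t=0..0: t=0:+1/2880 = 1/2880
⇒ 3j(1 5 4; 1 1 -2)² = 2/165, sgn +1
4πI² = N·(3j₀)²·(3jₘ)² = 2/11
I = -1·√(0.181818/4π) = -0.12028562

-0.120286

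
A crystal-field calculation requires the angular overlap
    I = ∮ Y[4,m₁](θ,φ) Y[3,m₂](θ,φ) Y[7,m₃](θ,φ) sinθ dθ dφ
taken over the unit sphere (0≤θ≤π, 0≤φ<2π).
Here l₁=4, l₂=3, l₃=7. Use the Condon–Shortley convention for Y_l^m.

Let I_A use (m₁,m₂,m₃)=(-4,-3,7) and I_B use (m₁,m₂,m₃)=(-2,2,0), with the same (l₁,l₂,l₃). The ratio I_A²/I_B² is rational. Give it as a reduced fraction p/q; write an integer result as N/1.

143/7

l's match ⇒ only the (l;m) 3-j factors differ between A and B.
A: triangle coeff Δ(4,3,7) = 1/45045; Σ_t [0,0]: t=0:+1/29030400 = 1/29030400; (3j)²=1/15 [(4 3 7; -4 -3 7)], sign=+1
B: triangle coeff Δ(4,3,7) = 1/45045; Σ_t [0,0]: t=0:+1/172800 = 1/172800; (3j)²=7/2145 [(4 3 7; -2 2 0)], sign=-1
I_A²/I_B² = (1/15)/(7/2145) = 143/7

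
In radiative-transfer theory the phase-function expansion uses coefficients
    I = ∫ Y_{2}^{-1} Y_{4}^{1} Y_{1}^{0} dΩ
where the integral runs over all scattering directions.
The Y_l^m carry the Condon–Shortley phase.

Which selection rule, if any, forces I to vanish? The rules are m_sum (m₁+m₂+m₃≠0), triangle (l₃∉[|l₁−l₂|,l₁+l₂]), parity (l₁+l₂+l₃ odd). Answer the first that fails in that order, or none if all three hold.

triangle

m₁+m₂+m₃ = -1 + 1 + 0 = 0  ✓
triangle: |2−4|=2 ≤ l₃=1 ≤ 2+4=6  ✗
parity: l₁+l₂+l₃ = 7 is odd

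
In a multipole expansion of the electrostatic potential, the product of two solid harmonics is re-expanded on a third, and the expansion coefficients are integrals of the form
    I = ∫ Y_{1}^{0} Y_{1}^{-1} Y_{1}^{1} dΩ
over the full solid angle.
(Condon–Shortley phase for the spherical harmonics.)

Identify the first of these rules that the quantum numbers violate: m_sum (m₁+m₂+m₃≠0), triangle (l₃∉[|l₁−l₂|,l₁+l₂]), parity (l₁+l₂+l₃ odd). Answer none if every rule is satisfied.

parity

azimuthal sum: 0 − 1 + 1 = 0  ✓
0 ≤ 1 ≤ 2 (triangle on l)  ✓
L = 1 + 1 + 1 = 3 (odd)  ✗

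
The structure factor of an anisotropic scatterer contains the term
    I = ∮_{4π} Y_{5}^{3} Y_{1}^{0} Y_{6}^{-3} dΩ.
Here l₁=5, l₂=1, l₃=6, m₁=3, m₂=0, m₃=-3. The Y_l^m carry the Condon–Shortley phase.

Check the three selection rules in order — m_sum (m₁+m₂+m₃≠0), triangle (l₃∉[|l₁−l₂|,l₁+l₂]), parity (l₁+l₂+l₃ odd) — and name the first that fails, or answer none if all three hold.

azimuthal sum: 3 + 0 − 3 = 0  ✓
4 ≤ 6 ≤ 6 (triangle on l)  ✓
L = 5 + 1 + 6 = 12 (even)  ✓

none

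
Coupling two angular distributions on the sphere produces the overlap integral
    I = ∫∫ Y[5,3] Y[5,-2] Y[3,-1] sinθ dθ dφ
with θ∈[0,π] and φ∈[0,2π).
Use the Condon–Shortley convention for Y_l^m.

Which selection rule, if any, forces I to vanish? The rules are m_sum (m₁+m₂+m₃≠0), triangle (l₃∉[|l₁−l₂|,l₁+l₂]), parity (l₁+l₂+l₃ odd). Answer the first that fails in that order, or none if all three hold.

Σmᵢ = 0  ✓
l₃∈[|l₁−l₂|,l₁+l₂]=[0,10], have l₃=3  ✓
Σlᵢ = 13 ⇒ odd  ✗

parity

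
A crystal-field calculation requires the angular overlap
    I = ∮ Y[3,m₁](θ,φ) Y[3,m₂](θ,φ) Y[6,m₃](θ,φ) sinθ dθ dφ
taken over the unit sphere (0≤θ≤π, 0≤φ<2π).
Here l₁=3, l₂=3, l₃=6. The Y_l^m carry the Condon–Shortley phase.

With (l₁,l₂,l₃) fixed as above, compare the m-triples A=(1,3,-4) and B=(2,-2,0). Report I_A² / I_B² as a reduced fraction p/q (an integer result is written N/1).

35/6

Same 3,3,6: normalisation and zero-m 3j drop out of the ratio.
A: Δ: 0! 6! 6! / 13! → 1/12012; sum: t=0:+1/34560 = 1/34560; 3j²(3 3 6; 1 3 -4) = Δ·Π!·Σ² = 5/286  (sign +1)
B: Δ: 0! 6! 6! / 13! → 1/12012; sum: t=0:+1/14400 = 1/14400; 3j²(3 3 6; 2 -2 0) = Δ·Π!·Σ² = 3/1001  (sign +1)
I_A²/I_B² = (5/286)/(3/1001) = 35/6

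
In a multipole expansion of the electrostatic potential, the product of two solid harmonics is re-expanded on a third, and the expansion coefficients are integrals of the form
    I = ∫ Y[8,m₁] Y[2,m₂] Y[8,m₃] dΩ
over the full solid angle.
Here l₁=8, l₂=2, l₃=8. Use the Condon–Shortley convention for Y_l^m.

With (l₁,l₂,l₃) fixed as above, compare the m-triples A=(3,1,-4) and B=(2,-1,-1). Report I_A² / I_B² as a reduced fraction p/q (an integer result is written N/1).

14/3

Same 8,2,8: normalisation and zero-m 3j drop out of the ratio.
A: Δ: 2! 14! 2! / 19! → 1/348840; sum: t=1:−1/174182400 t=2:+1/479001600 = -1/273715200; 3j²(8 2 8; 3 1 -4) = Δ·Π!·Σ² = 49/3876  (sign -1)
B: Δ: 2! 14! 2! / 19! → 1/348840; sum: t=0:+1/58060800 t=1:−1/87091200 = 1/174182400; 3j²(8 2 8; 2 -1 -1) = Δ·Π!·Σ² = 7/2584  (sign -1)
I_A²/I_B² = (49/3876)/(7/2584) = 14/3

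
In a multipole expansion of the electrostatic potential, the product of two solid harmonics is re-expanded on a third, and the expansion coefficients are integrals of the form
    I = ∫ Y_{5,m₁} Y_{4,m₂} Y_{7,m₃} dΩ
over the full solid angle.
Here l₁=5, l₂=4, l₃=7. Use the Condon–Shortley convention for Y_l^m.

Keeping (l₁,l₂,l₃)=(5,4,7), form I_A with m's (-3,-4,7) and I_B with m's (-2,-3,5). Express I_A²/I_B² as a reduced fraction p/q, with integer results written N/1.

91/3

Same 5,4,7: normalisation and zero-m 3j drop out of the ratio.
A: Δ: 2! 8! 6! / 17! → 1/6126120; sum: t=0:+1/58060800 = 1/58060800; 3j²(5 4 7; -3 -4 7) = Δ·Π!·Σ² = 7/510  (sign +1)
B: Δ: 2! 8! 6! / 17! → 1/6126120; sum: t=0:+1/1209600 t=1:−1/1036800 = -1/7257600; 3j²(5 4 7; -2 -3 5) = Δ·Π!·Σ² = 1/2210  (sign -1)
I_A²/I_B² = (7/510)/(1/2210) = 91/3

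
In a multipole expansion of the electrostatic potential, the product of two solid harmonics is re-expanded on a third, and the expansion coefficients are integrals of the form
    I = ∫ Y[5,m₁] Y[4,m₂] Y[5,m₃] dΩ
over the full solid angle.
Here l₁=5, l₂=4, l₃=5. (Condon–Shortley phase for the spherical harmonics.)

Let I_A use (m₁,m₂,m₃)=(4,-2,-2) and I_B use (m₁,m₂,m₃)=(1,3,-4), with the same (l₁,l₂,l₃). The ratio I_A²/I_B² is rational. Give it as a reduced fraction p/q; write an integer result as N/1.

l's match ⇒ only the (l;m) 3-j factors differ between A and B.
A: triangle coeff Δ(5,4,5) = 1/3153150; Σ_t [0,1]: t=0:+1/11520 t=1:−1/25920 = 1/20736; (3j)²=5/429 [(5 4 5; 4 -2 -2)], sign=-1
B: triangle coeff Δ(5,4,5) = 1/3153150; Σ_t [3,4]: t=3:−1/17280 t=4:+1/103680 = -1/20736; (3j)²=10/429 [(5 4 5; 1 3 -4)], sign=+1
I_A²/I_B² = (5/429)/(10/429) = 1/2

1/2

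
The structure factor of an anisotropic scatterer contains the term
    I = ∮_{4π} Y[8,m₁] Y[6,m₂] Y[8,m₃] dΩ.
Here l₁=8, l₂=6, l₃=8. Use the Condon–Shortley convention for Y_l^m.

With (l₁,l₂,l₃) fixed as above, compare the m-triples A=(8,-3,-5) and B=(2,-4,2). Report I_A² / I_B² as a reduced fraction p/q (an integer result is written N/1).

338/189

l's match ⇒ only the (l;m) 3-j factors differ between A and B.
A: triangle coeff Δ(8,6,8) = 1/13742520792; Σ_t [0,0]: t=0:+1/94058496000 = 1/94058496000; (3j)²=104/7429 [(8 6 8; 8 -3 -5)], sign=-1
B: triangle coeff Δ(8,6,8) = 1/13742520792; Σ_t [0,2]: t=0:+1/597196800 t=1:−1/207360000 t=2:+1/597196800 = -11/7464960000; (3j)²=756/96577 [(8 6 8; 2 -4 2)], sign=-1
I_A²/I_B² = (104/7429)/(756/96577) = 338/189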